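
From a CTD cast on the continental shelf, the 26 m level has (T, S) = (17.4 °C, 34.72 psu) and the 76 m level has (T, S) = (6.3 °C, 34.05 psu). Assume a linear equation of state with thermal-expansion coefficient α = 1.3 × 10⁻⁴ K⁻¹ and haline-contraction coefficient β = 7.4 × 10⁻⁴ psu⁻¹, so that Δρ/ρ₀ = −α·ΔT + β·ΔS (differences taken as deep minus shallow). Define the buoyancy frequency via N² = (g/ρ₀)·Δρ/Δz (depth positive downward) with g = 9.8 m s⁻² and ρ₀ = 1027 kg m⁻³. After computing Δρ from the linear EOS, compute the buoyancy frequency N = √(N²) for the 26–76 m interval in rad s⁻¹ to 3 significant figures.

0.0136 rad s⁻¹

ΔT = -11.1 K, ΔS = -0.67 psu (deep − shallow).
Δρ/ρ₀ = −αΔT + βΔS = 1.443 × 10⁻³ − 4.958 × 10⁻⁴ = 9.472 × 10⁻⁴, so Δρ ≈ 0.9728 kg m⁻³.
N² = (g/ρ₀)·Δρ/Δz = g·(Δρ/ρ₀)/Δz = 9.8 × 9.472 × 10⁻⁴ / 50 = 1.8565 × 10⁻⁴ s⁻².
N = √(1.8565 × 10⁻⁴) = 0.013625 rad s⁻¹ ≈ 0.0136 rad s⁻¹.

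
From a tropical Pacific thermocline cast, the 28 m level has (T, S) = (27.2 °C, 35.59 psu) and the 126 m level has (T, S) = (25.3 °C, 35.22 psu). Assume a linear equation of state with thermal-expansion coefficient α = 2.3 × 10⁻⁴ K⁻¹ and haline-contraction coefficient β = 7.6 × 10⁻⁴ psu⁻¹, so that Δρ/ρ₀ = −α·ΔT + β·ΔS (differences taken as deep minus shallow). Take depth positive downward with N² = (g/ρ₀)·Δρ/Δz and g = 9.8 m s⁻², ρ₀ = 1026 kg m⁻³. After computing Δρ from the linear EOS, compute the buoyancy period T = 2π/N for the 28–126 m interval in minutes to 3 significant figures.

26.5 min

ΔT = -1.9 K, ΔS = -0.37 psu (deep − shallow).
Δρ/ρ₀ = −αΔT + βΔS = 4.37 × 10⁻⁴ − 2.812 × 10⁻⁴ = 1.558 × 10⁻⁴, so Δρ ≈ 0.1599 kg m⁻³.
N² = (g/ρ₀)·Δρ/Δz = g·(Δρ/ρ₀)/Δz = 9.8 × 1.558 × 10⁻⁴ / 98 = 1.5580 × 10⁻⁵ s⁻².
N = √(1.5580 × 10⁻⁵) = 3.9472 × 10⁻³ rad s⁻¹ → T = 2π/N = 1.5918 × 10³ s = 26.530 min ≈ 26.5 min.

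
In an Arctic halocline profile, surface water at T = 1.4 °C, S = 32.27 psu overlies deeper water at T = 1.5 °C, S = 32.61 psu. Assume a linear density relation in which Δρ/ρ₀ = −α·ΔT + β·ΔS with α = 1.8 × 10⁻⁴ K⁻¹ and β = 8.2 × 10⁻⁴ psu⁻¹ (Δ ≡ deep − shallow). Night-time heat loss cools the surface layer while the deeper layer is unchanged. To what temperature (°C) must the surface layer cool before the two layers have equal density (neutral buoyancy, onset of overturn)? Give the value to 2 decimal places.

-0.05 °C

Neutral buoyancy requires Δρ = 0, i.e. −α(T_deep − T_surf′) + β(S_deep − S_surf) = 0.
T_surf′ = T_deep − (β/α)·ΔS = 1.5 − (8.2 × 10⁻⁴/1.8 × 10⁻⁴)·(+0.34) = -0.0489 °C.
Cooling required: 1.4 − (-0.0489) = 1.4489 °C.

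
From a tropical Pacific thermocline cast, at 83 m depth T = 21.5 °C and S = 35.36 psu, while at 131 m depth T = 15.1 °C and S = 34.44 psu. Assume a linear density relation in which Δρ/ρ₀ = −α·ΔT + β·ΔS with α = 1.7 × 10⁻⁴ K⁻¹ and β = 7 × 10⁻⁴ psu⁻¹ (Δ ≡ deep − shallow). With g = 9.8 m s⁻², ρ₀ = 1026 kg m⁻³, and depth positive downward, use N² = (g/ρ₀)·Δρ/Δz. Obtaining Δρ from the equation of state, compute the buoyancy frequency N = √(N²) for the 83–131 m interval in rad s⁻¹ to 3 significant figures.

9.52 × 10⁻³ rad s⁻¹

ΔT = -6.4 K, ΔS = -0.92 psu (deep − shallow).
Δρ/ρ₀ = −αΔT + βΔS = 1.088 × 10⁻³ − 6.44 × 10⁻⁴ = 4.44 × 10⁻⁴, so Δρ ≈ 0.4555 kg m⁻³.
N² = (g/ρ₀)·Δρ/Δz = g·(Δρ/ρ₀)/Δz = 9.8 × 4.44 × 10⁻⁴ / 48 = 9.0650 × 10⁻⁵ s⁻².
N = √(9.0650 × 10⁻⁵) = 9.5210 × 10⁻³ rad s⁻¹ ≈ 9.52 × 10⁻³ rad s⁻¹.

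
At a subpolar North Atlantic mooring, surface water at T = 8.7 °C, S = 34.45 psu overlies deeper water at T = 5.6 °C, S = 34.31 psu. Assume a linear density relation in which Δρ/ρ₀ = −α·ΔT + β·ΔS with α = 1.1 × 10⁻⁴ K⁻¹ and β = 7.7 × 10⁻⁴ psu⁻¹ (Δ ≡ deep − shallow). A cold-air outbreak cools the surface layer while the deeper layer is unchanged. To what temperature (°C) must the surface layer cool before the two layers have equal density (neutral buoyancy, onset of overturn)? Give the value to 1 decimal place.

Neutral buoyancy requires Δρ = 0, i.e. −α(T_deep − T_surf′) + β(S_deep − S_surf) = 0.
T_surf′ = T_deep − (β/α)·ΔS = 5.6 − (7.7 × 10⁻⁴/1.1 × 10⁻⁴)·(-0.14) = 6.580 °C.
Cooling required: 8.7 − (6.580) = 2.120 °C.

6.6 °C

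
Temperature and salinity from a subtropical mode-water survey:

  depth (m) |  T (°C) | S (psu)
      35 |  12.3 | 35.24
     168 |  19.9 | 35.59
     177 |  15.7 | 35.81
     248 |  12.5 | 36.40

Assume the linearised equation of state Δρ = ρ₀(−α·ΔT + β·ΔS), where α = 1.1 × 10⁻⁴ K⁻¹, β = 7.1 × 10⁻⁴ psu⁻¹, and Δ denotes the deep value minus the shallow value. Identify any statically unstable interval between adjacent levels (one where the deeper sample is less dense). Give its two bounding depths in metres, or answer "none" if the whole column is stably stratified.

Evaluate Δρ/ρ₀ = −αΔT + βΔS across each adjacent pair:
  35–168 m: −αΔT+βΔS = −(1.1 × 10⁻⁴)(+7.6)+(7.1 × 10⁻⁴)(+0.35) = -5.9 × 10⁻⁴ → UNSTABLE
  168–177 m: −αΔT+βΔS = −(1.1 × 10⁻⁴)(-4.2)+(7.1 × 10⁻⁴)(+0.22) = 6.2 × 10⁻⁴ → stable
  177–248 m: −αΔT+βΔS = −(1.1 × 10⁻⁴)(-3.2)+(7.1 × 10⁻⁴)(+0.59) = 7.7 × 10⁻⁴ → stable
The 35–168 m interval has Δρ < 0: lighter water underlies denser water.

35–168 m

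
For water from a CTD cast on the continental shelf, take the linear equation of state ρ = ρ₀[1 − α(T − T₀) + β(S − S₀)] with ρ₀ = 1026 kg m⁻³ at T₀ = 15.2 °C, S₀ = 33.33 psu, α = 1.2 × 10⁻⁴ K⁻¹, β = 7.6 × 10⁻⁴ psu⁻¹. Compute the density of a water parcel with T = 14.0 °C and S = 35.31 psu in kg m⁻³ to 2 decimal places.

T − T₀ = -1.2 K, S − S₀ = +1.98 psu.
Bracket = 1 − α·(-1.2) + β·(+1.98) = 1 + (1.6488 × 10⁻³) = 1.0016488.
ρ = 1026 × 1.0016488 = 1027.69 kg m⁻³.

1027.69 kg m⁻³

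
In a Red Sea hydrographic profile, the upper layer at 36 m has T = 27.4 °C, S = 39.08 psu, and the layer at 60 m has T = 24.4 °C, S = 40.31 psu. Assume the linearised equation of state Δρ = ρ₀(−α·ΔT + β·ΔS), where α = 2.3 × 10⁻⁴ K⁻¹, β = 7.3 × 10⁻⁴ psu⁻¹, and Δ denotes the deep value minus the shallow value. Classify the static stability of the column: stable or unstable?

ΔT = 24.4 − 27.4 = -3.0 K and ΔS = 40.31 − 39.08 = +1.23 psu (deep − shallow).
−αΔT = 6.90 × 10⁻⁴; βΔS = 8.979 × 10⁻⁴; sum Δρ/ρ₀ = 1.5879 × 10⁻³.
Δρ/ρ₀ > 0, so Δρ > 0: deeper water is denser → statically stable.

stable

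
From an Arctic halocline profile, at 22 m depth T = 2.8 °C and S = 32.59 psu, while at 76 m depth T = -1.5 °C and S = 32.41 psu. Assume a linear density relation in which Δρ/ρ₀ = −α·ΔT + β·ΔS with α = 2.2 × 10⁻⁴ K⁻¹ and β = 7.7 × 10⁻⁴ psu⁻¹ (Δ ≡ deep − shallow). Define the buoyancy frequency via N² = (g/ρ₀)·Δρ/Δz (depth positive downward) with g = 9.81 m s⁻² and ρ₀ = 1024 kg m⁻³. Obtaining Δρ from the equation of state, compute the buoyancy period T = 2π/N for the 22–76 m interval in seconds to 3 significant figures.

519 s

ΔT = -4.3 K, ΔS = -0.18 psu (deep − shallow).
Δρ/ρ₀ = −αΔT + βΔS = 9.46 × 10⁻⁴ − 1.386 × 10⁻⁴ = 8.074 × 10⁻⁴, so Δρ ≈ 0.8268 kg m⁻³.
N² = (g/ρ₀)·Δρ/Δz = g·(Δρ/ρ₀)/Δz = 9.81 × 8.074 × 10⁻⁴ / 54 = 1.4668 × 10⁻⁴ s⁻².
N = √(1.4668 × 10⁻⁴) = 0.012111 rad s⁻¹ → T = 2π/N = 518.80 s ≈ 519 s.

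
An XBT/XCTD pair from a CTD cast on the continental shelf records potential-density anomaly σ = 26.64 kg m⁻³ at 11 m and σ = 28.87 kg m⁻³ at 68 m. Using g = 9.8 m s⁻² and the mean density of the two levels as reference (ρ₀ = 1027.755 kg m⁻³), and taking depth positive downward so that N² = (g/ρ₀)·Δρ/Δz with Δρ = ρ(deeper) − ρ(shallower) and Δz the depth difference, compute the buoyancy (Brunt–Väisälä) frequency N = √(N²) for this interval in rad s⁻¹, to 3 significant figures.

0.0193 rad s⁻¹

Δρ = 1028.87 − 1026.64 = 2.23 kg m⁻³ over Δz = 68 − 11 = 57 m.
N² = (9.8/1027.755) × (2.23/57) = 3.7305 × 10⁻⁴ s⁻².
N = √(3.7305 × 10⁻⁴) = 0.019315 rad s⁻¹ ≈ 0.0193 rad s⁻¹.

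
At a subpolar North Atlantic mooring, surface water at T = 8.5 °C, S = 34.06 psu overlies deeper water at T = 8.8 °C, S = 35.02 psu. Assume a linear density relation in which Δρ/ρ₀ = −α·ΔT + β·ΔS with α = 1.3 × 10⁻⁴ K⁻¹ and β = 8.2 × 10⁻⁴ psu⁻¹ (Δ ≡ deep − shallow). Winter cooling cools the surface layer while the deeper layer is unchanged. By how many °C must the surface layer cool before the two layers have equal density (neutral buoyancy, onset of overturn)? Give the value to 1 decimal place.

5.8 °C

Neutral buoyancy requires Δρ = 0, i.e. −α(T_deep − T_surf′) + β(S_deep − S_surf) = 0.
T_surf′ = T_deep − (β/α)·ΔS = 8.8 − (8.2 × 10⁻⁴/1.3 × 10⁻⁴)·(+0.96) = 2.745 °C.
Cooling required: 8.5 − (2.745) = 5.755 °C.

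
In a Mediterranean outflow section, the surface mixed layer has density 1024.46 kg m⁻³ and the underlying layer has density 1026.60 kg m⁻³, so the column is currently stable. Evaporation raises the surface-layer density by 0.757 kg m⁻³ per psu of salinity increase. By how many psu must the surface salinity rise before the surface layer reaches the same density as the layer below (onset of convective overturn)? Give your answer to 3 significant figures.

Density deficit of the surface layer: 1026.60 − 1024.46 = 2.14 kg m⁻³.
Required change = 2.14 / 0.757 = 2.83 psu.

2.83 psu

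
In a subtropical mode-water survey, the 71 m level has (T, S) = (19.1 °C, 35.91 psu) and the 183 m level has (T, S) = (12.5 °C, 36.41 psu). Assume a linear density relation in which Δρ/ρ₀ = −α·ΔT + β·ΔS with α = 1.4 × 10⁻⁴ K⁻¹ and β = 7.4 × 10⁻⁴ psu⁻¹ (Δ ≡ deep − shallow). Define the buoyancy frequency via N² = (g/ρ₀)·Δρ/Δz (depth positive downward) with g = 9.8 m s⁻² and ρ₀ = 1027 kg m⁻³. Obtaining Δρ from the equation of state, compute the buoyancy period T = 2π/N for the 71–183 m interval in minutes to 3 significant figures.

9.84 min

ΔT = -6.6 K, ΔS = +0.50 psu (deep − shallow).
Δρ/ρ₀ = −αΔT + βΔS = 9.24 × 10⁻⁴ + 3.70 × 10⁻⁴ = 1.294 × 10⁻³, so Δρ ≈ 1.329 kg m⁻³.
N² = (g/ρ₀)·Δρ/Δz = g·(Δρ/ρ₀)/Δz = 9.8 × 1.294 × 10⁻³ / 112 = 1.1323 × 10⁻⁴ s⁻².
N = √(1.1323 × 10⁻⁴) = 0.010641 rad s⁻¹ → T = 2π/N = 590.47 s = 9.8412 min ≈ 9.84 min.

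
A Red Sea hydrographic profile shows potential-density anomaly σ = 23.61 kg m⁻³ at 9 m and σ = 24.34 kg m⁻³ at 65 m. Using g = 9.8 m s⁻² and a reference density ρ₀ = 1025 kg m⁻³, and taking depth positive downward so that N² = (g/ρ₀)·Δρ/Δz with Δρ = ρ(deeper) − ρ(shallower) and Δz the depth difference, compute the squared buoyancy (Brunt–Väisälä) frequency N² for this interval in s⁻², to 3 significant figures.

Δρ = 1024.34 − 1023.61 = 0.73 kg m⁻³ over Δz = 65 − 9 = 56 m.
N² = (9.8/1025) × (0.73/56) = 1.2463 × 10⁻⁴ s⁻² ≈ 1.25 × 10⁻⁴ s⁻².

1.25 × 10⁻⁴ s⁻²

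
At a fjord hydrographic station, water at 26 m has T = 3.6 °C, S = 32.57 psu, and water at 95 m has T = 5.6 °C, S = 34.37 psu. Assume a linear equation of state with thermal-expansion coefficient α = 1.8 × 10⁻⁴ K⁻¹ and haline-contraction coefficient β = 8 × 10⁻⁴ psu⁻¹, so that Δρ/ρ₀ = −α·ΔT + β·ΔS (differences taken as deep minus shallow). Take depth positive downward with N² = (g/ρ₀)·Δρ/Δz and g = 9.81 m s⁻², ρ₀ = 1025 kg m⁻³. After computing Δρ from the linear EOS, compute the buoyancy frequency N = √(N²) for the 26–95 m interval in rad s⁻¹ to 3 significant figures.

ΔT = +2.0 K, ΔS = +1.80 psu (deep − shallow).
Δρ/ρ₀ = −αΔT + βΔS = -3.60 × 10⁻⁴ + 1.44 × 10⁻³ = 1.08 × 10⁻³, so Δρ ≈ 1.107 kg m⁻³.
N² = (g/ρ₀)·Δρ/Δz = g·(Δρ/ρ₀)/Δz = 9.81 × 1.08 × 10⁻³ / 69 = 1.5355 × 10⁻⁴ s⁻².
N = √(1.5355 × 10⁻⁴) = 0.012392 rad s⁻¹ ≈ 0.0124 rad s⁻¹.

0.0124 rad s⁻¹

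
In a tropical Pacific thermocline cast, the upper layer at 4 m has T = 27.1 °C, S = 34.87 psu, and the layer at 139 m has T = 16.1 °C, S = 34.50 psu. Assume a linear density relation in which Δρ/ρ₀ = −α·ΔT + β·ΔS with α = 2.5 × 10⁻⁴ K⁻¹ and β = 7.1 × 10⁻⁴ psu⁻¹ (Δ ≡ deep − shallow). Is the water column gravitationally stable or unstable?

ΔT = 16.1 − 27.1 = -11.0 K and ΔS = 34.50 − 34.87 = -0.37 psu (deep − shallow).
−αΔT = 2.75 × 10⁻³; βΔS = -2.627 × 10⁻⁴; sum Δρ/ρ₀ = 2.4873 × 10⁻³.
Δρ/ρ₀ > 0, so Δρ > 0: deeper water is denser → statically stable.

stable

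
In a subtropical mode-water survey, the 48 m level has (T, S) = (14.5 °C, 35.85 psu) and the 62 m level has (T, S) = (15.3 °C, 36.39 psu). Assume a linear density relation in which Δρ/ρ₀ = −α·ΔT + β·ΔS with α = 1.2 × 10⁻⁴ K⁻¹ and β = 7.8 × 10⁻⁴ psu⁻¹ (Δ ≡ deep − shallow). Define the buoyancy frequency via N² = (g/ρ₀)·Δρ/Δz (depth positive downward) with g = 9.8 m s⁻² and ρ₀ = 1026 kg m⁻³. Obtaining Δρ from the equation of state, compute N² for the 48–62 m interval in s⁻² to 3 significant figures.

2.28 × 10⁻⁴ s⁻²

ΔT = +0.8 K, ΔS = +0.54 psu (deep − shallow).
Δρ/ρ₀ = −αΔT + βΔS = -9.60 × 10⁻⁵ + 4.212 × 10⁻⁴ = 3.252 × 10⁻⁴, so Δρ ≈ 0.3337 kg m⁻³.
N² = (g/ρ₀)·Δρ/Δz = g·(Δρ/ρ₀)/Δz = 9.8 × 3.252 × 10⁻⁴ / 14 = 2.2764 × 10⁻⁴ s⁻² ≈ 2.28 × 10⁻⁴ s⁻².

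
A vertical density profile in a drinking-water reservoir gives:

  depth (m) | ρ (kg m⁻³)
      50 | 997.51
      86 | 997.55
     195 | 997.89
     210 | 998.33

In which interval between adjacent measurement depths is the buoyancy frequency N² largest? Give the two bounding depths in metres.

195–210 m

Compute the density gradient over each adjacent pair:
  50–86 m: Δρ/Δz = 0.04/36 = 1.1 × 10⁻³ kg m⁻⁴
  86–195 m: Δρ/Δz = 0.34/109 = 3.1 × 10⁻³ kg m⁻⁴
  195–210 m: Δρ/Δz = 0.44/15 = 0.029 kg m⁻⁴
The largest gradient is in the 195–210 m interval — the pycnocline.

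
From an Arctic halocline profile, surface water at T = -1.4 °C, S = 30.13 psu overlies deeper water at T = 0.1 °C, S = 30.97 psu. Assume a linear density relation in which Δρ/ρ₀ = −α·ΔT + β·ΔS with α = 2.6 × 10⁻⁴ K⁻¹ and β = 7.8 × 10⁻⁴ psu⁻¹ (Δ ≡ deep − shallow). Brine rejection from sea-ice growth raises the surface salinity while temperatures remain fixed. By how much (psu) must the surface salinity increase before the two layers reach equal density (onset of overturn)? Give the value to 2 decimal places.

Neutral buoyancy requires −α(T_deep − T_surf) + β(S_deep − S_surf′) = 0.
S_surf′ = S_deep − (α/β)·ΔT = 30.97 − (2.6 × 10⁻⁴/7.8 × 10⁻⁴)·(+1.5) = 30.4700 psu.
Increase required: 30.4700 − 30.13 = 0.3400 psu.

0.34 psu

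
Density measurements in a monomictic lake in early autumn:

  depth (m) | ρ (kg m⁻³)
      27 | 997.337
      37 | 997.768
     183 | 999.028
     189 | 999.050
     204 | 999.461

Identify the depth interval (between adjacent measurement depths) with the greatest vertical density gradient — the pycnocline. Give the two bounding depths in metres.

Compute the density gradient over each adjacent pair:
  27–37 m: Δρ/Δz = 0.431/10 = 0.043 kg m⁻⁴
  37–183 m: Δρ/Δz = 1.260/146 = 8.6 × 10⁻³ kg m⁻⁴
  183–189 m: Δρ/Δz = 0.022/6 = 3.7 × 10⁻³ kg m⁻⁴
  189–204 m: Δρ/Δz = 0.411/15 = 0.027 kg m⁻⁴
The largest gradient is in the 27–37 m interval — the pycnocline.

27–37 m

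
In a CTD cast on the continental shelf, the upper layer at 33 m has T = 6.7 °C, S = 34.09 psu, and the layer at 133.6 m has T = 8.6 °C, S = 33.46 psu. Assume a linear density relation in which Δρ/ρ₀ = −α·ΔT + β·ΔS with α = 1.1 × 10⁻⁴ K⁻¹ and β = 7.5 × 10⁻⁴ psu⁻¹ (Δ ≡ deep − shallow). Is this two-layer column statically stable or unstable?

unstable

ΔT = 8.6 − 6.7 = +1.9 K and ΔS = 33.46 − 34.09 = -0.63 psu (deep − shallow).
−αΔT = -2.09 × 10⁻⁴; βΔS = -4.725 × 10⁻⁴; sum Δρ/ρ₀ = -6.815 × 10⁻⁴.
Δρ/ρ₀ < 0, so Δρ < 0: deeper water is lighter → statically unstable; the column would overturn.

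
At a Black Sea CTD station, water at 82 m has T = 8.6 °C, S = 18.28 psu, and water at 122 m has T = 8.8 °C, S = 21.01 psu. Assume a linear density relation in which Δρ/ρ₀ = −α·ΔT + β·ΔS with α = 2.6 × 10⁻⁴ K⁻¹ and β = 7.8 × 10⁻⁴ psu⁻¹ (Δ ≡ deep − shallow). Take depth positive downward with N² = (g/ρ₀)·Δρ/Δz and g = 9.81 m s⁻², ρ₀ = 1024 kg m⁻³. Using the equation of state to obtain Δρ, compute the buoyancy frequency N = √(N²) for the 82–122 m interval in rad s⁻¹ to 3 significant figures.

0.0226 rad s⁻¹

ΔT = +0.2 K, ΔS = +2.73 psu (deep − shallow).
Δρ/ρ₀ = −αΔT + βΔS = -5.20 × 10⁻⁵ + 2.1294 × 10⁻³ = 2.0774 × 10⁻³, so Δρ ≈ 2.127 kg m⁻³.
N² = (g/ρ₀)·Δρ/Δz = g·(Δρ/ρ₀)/Δz = 9.81 × 2.0774 × 10⁻³ / 40 = 5.0948 × 10⁻⁴ s⁻².
N = √(5.0948 × 10⁻⁴) = 0.022572 rad s⁻¹ ≈ 0.0226 rad s⁻¹.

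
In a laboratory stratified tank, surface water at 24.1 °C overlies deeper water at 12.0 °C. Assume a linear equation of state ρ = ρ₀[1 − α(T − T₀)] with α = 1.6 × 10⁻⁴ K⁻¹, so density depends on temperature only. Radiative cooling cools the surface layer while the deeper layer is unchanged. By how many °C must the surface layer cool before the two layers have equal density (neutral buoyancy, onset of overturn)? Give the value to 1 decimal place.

With temperature the only control, equal density requires T_surf′ = T_deep.
T_surf′ = 12.0 °C.
Cooling required: 24.1 − 12.0 = 12.1 °C.

12.1 °C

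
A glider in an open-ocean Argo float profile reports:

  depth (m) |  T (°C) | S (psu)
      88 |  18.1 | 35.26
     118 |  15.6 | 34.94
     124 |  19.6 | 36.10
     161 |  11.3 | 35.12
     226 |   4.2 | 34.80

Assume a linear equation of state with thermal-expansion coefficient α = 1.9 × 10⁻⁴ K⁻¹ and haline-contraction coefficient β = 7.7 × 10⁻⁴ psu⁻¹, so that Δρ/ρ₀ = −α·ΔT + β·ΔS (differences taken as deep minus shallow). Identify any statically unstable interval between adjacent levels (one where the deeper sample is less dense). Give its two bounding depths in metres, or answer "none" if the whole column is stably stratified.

Evaluate Δρ/ρ₀ = −αΔT + βΔS across each adjacent pair:
  88–118 m: −αΔT+βΔS = −(1.9 × 10⁻⁴)(-2.5)+(7.7 × 10⁻⁴)(-0.32) = 2.3 × 10⁻⁴ → stable
  118–124 m: −αΔT+βΔS = −(1.9 × 10⁻⁴)(+4.0)+(7.7 × 10⁻⁴)(+1.16) = 1.3 × 10⁻⁴ → stable
  124–161 m: −αΔT+βΔS = −(1.9 × 10⁻⁴)(-8.3)+(7.7 × 10⁻⁴)(-0.98) = 8.2 × 10⁻⁴ → stable
  161–226 m: −αΔT+βΔS = −(1.9 × 10⁻⁴)(-7.1)+(7.7 × 10⁻⁴)(-0.32) = 1.1 × 10⁻³ → stable
Every interval has Δρ > 0: the column is stably stratified throughout.

none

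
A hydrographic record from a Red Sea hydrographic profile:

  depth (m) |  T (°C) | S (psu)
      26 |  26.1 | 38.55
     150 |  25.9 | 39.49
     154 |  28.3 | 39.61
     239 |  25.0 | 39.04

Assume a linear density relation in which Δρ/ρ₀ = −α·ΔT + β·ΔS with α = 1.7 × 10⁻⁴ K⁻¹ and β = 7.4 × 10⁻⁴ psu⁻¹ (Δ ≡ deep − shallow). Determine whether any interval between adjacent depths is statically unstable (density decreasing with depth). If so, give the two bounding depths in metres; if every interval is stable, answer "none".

150–154 m

Evaluate Δρ/ρ₀ = −αΔT + βΔS across each adjacent pair:
  26–150 m: −αΔT+βΔS = −(1.7 × 10⁻⁴)(-0.2)+(7.4 × 10⁻⁴)(+0.94) = 7.3 × 10⁻⁴ → stable
  150–154 m: −αΔT+βΔS = −(1.7 × 10⁻⁴)(+2.4)+(7.4 × 10⁻⁴)(+0.12) = -3.2 × 10⁻⁴ → UNSTABLE
  154–239 m: −αΔT+βΔS = −(1.7 × 10⁻⁴)(-3.3)+(7.4 × 10⁻⁴)(-0.57) = 1.4 × 10⁻⁴ → stable
The 150–154 m interval has Δρ < 0: lighter water underlies denser water.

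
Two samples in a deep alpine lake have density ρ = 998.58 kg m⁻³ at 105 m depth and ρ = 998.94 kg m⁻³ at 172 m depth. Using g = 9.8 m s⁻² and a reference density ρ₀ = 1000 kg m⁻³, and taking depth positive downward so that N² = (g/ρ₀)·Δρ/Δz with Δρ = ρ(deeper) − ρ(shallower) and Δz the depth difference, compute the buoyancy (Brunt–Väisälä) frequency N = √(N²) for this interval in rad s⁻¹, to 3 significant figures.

Δρ = 998.94 − 998.58 = 0.36 kg m⁻³ over Δz = 172 − 105 = 67 m.
N² = (9.8/1000) × (0.36/67) = 5.2657 × 10⁻⁵ s⁻².
N = √(5.2657 × 10⁻⁵) = 7.2565 × 10⁻³ rad s⁻¹ ≈ 7.26 × 10⁻³ rad s⁻¹.
N² > 0, so the interval is statically stable.

7.26 × 10⁻³ rad s⁻¹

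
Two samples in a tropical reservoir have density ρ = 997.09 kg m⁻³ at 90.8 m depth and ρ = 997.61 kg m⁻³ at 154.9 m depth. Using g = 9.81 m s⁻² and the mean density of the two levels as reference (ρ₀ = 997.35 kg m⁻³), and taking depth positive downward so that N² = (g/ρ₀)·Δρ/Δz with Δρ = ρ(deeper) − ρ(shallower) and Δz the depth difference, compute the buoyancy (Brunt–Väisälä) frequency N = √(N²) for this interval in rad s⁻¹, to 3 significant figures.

8.93 × 10⁻³ rad s⁻¹

Δρ = 997.61 − 997.09 = 0.52 kg m⁻³ over Δz = 154.9 − 90.8 = 64.1 m.
N² = (9.81/997.35) × (0.52/64.1) = 7.9793 × 10⁻⁵ s⁻².
N = √(7.9793 × 10⁻⁵) = 8.9327 × 10⁻³ rad s⁻¹ ≈ 8.93 × 10⁻³ rad s⁻¹.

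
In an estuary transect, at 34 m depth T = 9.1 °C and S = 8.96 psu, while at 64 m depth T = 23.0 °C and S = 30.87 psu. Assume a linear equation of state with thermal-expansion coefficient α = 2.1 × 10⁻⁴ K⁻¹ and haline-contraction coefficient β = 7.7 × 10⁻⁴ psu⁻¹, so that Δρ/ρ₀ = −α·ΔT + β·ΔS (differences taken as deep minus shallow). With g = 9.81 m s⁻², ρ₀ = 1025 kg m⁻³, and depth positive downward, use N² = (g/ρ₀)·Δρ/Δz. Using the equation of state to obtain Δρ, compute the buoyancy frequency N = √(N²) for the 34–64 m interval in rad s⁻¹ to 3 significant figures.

ΔT = +13.9 K, ΔS = +21.91 psu (deep − shallow).
Δρ/ρ₀ = −αΔT + βΔS = -2.919 × 10⁻³ + 0.0168707 = 0.0139517, so Δρ ≈ 14.30 kg m⁻³.
N² = (g/ρ₀)·Δρ/Δz = g·(Δρ/ρ₀)/Δz = 9.81 × 0.0139517 / 30 = 4.5622 × 10⁻³ s⁻².
N = √(4.5622 × 10⁻³) = 0.067544 rad s⁻¹ ≈ 0.0675 rad s⁻¹.

0.0675 rad s⁻¹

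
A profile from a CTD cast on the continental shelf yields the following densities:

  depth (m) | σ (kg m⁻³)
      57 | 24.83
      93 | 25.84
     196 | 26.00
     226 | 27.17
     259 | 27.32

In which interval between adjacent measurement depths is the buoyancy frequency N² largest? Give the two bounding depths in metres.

Compute the density gradient over each adjacent pair:
  57–93 m: Δρ/Δz = 1.01/36 = 0.028 kg m⁻⁴
  93–196 m: Δρ/Δz = 0.16/103 = 1.6 × 10⁻³ kg m⁻⁴
  196–226 m: Δρ/Δz = 1.17/30 = 0.039 kg m⁻⁴
  226–259 m: Δρ/Δz = 0.15/33 = 4.5 × 10⁻³ kg m⁻⁴
The largest gradient is in the 196–226 m interval — the pycnocline.

196–226 m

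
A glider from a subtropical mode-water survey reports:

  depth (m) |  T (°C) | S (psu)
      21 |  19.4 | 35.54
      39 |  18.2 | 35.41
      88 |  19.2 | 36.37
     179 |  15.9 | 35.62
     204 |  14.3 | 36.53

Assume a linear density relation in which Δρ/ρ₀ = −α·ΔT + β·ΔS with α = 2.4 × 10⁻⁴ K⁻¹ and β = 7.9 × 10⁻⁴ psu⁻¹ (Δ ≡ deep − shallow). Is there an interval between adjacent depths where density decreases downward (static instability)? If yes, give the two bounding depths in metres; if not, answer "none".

Evaluate Δρ/ρ₀ = −αΔT + βΔS across each adjacent pair:
  21–39 m: −αΔT+βΔS = −(2.4 × 10⁻⁴)(-1.2)+(7.9 × 10⁻⁴)(-0.13) = 1.9 × 10⁻⁴ → stable
  39–88 m: −αΔT+βΔS = −(2.4 × 10⁻⁴)(+1.0)+(7.9 × 10⁻⁴)(+0.96) = 5.2 × 10⁻⁴ → stable
  88–179 m: −αΔT+βΔS = −(2.4 × 10⁻⁴)(-3.3)+(7.9 × 10⁻⁴)(-0.75) = 2.0 × 10⁻⁴ → stable
  179–204 m: −αΔT+βΔS = −(2.4 × 10⁻⁴)(-1.6)+(7.9 × 10⁻⁴)(+0.91) = 1.1 × 10⁻³ → stable
Every interval has Δρ > 0: the column is stably stratified throughout.

none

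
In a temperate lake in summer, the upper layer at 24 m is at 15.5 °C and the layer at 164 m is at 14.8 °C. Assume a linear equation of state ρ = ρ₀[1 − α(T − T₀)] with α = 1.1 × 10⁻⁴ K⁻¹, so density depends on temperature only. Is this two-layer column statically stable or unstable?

stable

ΔT = 14.8 − 15.5 = -0.7 K, so Δρ/ρ₀ = −αΔT = 7.70 × 10⁻⁵.
Δρ/ρ₀ > 0, so Δρ > 0: deeper water is denser → statically stable.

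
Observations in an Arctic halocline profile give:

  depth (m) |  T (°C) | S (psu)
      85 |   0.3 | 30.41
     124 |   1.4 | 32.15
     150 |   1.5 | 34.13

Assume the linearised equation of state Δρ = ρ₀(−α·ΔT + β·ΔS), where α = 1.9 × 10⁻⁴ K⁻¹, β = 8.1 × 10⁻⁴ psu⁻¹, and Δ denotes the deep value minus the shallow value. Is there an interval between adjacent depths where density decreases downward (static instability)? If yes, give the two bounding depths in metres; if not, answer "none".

none

Evaluate Δρ/ρ₀ = −αΔT + βΔS across each adjacent pair:
  85–124 m: −αΔT+βΔS = −(1.9 × 10⁻⁴)(+1.1)+(8.1 × 10⁻⁴)(+1.74) = 1.2 × 10⁻³ → stable
  124–150 m: −αΔT+βΔS = −(1.9 × 10⁻⁴)(+0.1)+(8.1 × 10⁻⁴)(+1.98) = 1.6 × 10⁻³ → stable
Every interval has Δρ > 0: the column is stably stratified throughout.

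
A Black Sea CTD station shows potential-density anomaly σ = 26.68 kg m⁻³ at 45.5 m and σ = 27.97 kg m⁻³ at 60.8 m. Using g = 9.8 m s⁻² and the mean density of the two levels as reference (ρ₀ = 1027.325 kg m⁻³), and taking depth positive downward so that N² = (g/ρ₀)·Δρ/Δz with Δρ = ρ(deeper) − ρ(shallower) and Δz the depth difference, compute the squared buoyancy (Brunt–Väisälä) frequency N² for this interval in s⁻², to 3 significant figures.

8.04 × 10⁻⁴ s⁻²

Δρ = 1027.97 − 1026.68 = 1.29 kg m⁻³ over Δz = 60.8 − 45.5 = 15.3 m.
N² = (9.8/1027.325) × (1.29/15.3) = 8.0430 × 10⁻⁴ s⁻² ≈ 8.04 × 10⁻⁴ s⁻².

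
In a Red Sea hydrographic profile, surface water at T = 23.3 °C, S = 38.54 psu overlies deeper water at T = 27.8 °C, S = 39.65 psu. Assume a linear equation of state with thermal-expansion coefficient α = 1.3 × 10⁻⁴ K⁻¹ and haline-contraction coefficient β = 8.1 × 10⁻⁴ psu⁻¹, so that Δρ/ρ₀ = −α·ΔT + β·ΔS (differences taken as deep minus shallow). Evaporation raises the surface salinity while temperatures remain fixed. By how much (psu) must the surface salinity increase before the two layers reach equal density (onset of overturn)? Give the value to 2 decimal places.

Neutral buoyancy requires −α(T_deep − T_surf) + β(S_deep − S_surf′) = 0.
S_surf′ = S_deep − (α/β)·ΔT = 39.65 − (1.3 × 10⁻⁴/8.1 × 10⁻⁴)·(+4.5) = 38.9278 psu.
Increase required: 38.9278 − 38.54 = 0.3878 psu.

0.39 psu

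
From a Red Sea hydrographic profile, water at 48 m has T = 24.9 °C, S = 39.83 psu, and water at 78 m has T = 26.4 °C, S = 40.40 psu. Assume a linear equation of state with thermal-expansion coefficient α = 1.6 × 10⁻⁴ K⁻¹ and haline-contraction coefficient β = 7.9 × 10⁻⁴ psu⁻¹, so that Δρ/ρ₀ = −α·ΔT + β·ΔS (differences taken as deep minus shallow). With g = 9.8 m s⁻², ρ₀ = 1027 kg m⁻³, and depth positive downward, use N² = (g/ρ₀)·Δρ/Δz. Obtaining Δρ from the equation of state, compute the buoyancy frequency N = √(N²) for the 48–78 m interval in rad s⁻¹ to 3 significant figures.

8.29 × 10⁻³ rad s⁻¹

ΔT = +1.5 K, ΔS = +0.57 psu (deep − shallow).
Δρ/ρ₀ = −αΔT + βΔS = -2.40 × 10⁻⁴ + 4.503 × 10⁻⁴ = 2.103 × 10⁻⁴, so Δρ ≈ 0.2160 kg m⁻³.
N² = (g/ρ₀)·Δρ/Δz = g·(Δρ/ρ₀)/Δz = 9.8 × 2.103 × 10⁻⁴ / 30 = 6.8698 × 10⁻⁵ s⁻².
N = √(6.8698 × 10⁻⁵) = 8.2884 × 10⁻³ rad s⁻¹ ≈ 8.29 × 10⁻³ rad s⁻¹.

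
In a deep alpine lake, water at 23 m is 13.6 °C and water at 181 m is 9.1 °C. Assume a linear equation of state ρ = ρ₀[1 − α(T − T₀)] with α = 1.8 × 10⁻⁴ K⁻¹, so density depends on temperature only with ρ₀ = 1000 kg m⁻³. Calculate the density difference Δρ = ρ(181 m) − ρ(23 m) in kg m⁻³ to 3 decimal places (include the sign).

+0.810 kg m⁻³

ΔT = -4.5 K, Δρ/ρ₀ = −αΔT = 8.10 × 10⁻⁴.
Δρ = 1000 × (8.10 × 10⁻⁴) = +0.810 kg m⁻³.
Positive Δρ: denser below, stable.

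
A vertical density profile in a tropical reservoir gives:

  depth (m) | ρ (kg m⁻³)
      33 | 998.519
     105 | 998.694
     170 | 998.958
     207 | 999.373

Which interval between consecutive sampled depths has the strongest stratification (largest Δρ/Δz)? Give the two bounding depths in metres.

170–207 m

Compute the density gradient over each adjacent pair:
  33–105 m: Δρ/Δz = 0.175/72 = 2.4 × 10⁻³ kg m⁻⁴
  105–170 m: Δρ/Δz = 0.264/65 = 4.1 × 10⁻³ kg m⁻⁴
  170–207 m: Δρ/Δz = 0.415/37 = 0.011 kg m⁻⁴
The largest gradient is in the 170–207 m interval — the pycnocline.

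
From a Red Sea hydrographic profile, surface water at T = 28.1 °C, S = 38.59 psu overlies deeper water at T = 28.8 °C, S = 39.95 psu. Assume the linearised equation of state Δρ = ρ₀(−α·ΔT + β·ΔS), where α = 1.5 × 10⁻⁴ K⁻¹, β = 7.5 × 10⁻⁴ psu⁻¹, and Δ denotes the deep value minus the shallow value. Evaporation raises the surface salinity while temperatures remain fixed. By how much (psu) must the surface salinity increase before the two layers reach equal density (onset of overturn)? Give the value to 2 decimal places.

1.22 psu

Neutral buoyancy requires −α(T_deep − T_surf) + β(S_deep − S_surf′) = 0.
S_surf′ = S_deep − (α/β)·ΔT = 39.95 − (1.5 × 10⁻⁴/7.5 × 10⁻⁴)·(+0.7) = 39.8100 psu.
Increase required: 39.8100 − 38.59 = 1.2200 psu.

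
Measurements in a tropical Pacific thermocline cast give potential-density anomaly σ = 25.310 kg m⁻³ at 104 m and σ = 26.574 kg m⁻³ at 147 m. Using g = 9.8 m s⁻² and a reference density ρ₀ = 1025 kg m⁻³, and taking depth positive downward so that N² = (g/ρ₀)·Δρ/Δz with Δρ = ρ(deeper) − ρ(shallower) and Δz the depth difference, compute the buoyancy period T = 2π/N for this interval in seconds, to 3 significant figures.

Δρ = 1026.574 − 1025.310 = 1.264 kg m⁻³ over Δz = 147 − 104 = 43 m.
N² = (9.8/1025) × (1.264/43) = 2.8105 × 10⁻⁴ s⁻².
N = √(2.8105 × 10⁻⁴) = 0.016765 rad s⁻¹, so T = 2π/N = 374.78 s ≈ 375 s.

375 s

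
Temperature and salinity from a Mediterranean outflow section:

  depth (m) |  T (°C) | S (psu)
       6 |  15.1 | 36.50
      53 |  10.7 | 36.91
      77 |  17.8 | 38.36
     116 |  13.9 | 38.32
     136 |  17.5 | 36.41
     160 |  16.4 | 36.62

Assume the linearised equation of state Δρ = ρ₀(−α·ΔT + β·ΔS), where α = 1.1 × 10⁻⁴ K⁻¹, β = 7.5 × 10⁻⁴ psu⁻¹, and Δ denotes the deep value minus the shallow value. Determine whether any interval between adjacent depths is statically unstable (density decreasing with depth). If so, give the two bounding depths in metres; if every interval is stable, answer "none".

116–136 m

Evaluate Δρ/ρ₀ = −αΔT + βΔS across each adjacent pair:
  6–53 m: −αΔT+βΔS = −(1.1 × 10⁻⁴)(-4.4)+(7.5 × 10⁻⁴)(+0.41) = 7.9 × 10⁻⁴ → stable
  53–77 m: −αΔT+βΔS = −(1.1 × 10⁻⁴)(+7.1)+(7.5 × 10⁻⁴)(+1.45) = 3.1 × 10⁻⁴ → stable
  77–116 m: −αΔT+βΔS = −(1.1 × 10⁻⁴)(-3.9)+(7.5 × 10⁻⁴)(-0.04) = 4.0 × 10⁻⁴ → stable
  116–136 m: −αΔT+βΔS = −(1.1 × 10⁻⁴)(+3.6)+(7.5 × 10⁻⁴)(-1.91) = -1.8 × 10⁻³ → UNSTABLE
  136–160 m: −αΔT+βΔS = −(1.1 × 10⁻⁴)(-1.1)+(7.5 × 10⁻⁴)(+0.21) = 2.8 × 10⁻⁴ → stable
The 116–136 m interval has Δρ < 0: lighter water underlies denser water.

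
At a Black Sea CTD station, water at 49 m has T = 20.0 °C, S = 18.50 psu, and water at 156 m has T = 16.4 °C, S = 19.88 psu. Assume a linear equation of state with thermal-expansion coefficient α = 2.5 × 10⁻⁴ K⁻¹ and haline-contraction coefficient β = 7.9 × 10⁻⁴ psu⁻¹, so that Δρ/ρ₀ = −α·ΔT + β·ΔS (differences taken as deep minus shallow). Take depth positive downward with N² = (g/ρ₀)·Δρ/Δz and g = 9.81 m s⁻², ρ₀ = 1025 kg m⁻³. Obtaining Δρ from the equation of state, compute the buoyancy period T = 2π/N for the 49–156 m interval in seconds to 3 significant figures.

ΔT = -3.6 K, ΔS = +1.38 psu (deep − shallow).
Δρ/ρ₀ = −αΔT + βΔS = 9.00 × 10⁻⁴ + 1.0902 × 10⁻³ = 1.9902 × 10⁻³, so Δρ ≈ 2.040 kg m⁻³.
N² = (g/ρ₀)·Δρ/Δz = g·(Δρ/ρ₀)/Δz = 9.81 × 1.9902 × 10⁻³ / 107 = 1.8247 × 10⁻⁴ s⁻².
N = √(1.8247 × 10⁻⁴) = 0.013508 rad s⁻¹ → T = 2π/N = 465.15 s ≈ 465 s.

465 s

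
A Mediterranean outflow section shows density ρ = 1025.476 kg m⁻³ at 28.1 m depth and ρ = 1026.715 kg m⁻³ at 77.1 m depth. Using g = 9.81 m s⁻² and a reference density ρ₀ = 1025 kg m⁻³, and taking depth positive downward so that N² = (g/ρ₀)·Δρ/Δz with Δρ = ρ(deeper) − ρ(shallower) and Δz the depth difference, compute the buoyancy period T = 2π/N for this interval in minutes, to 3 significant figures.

6.73 min

Δρ = 1026.715 − 1025.476 = 1.239 kg m⁻³ over Δz = 77.1 − 28.1 = 49 m.
N² = (9.81/1025) × (1.239/49) = 2.4200 × 10⁻⁴ s⁻².
N = √(2.4200 × 10⁻⁴) = 0.015556 rad s⁻¹, so T = 2π/N = 403.91 s = 6.7318 min ≈ 6.73 min.
Since Δρ > 0 the layer is stably stratified.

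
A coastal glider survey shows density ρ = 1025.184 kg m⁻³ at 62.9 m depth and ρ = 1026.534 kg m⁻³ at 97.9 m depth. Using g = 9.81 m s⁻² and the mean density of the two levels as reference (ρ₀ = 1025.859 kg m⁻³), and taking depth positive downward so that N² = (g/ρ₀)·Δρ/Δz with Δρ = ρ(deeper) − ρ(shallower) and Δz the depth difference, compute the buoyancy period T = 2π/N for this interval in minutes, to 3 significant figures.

Δρ = 1026.534 − 1025.184 = 1.350 kg m⁻³ over Δz = 97.9 − 62.9 = 35 m.
N² = (9.81/1025.859) × (1.350/35) = 3.6885 × 10⁻⁴ s⁻².
N = √(3.6885 × 10⁻⁴) = 0.019205 rad s⁻¹, so T = 2π/N = 327.16 s = 5.4527 min ≈ 5.45 min.
A positive N² confirms static stability across the interval.

5.45 min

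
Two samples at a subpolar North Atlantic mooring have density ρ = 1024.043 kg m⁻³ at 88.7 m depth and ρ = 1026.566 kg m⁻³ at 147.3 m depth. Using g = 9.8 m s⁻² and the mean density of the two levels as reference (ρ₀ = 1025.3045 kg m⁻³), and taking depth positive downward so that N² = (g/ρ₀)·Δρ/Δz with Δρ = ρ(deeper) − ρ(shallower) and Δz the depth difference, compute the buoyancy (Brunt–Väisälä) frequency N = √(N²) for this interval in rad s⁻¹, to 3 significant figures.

Δρ = 1026.566 − 1024.043 = 2.523 kg m⁻³ over Δz = 147.3 − 88.7 = 58.6 m.
N² = (9.8/1025.3045) × (2.523/58.6) = 4.1152 × 10⁻⁴ s⁻².
N = √(4.1152 × 10⁻⁴) = 0.020286 rad s⁻¹ ≈ 0.0203 rad s⁻¹.

0.0203 rad s⁻¹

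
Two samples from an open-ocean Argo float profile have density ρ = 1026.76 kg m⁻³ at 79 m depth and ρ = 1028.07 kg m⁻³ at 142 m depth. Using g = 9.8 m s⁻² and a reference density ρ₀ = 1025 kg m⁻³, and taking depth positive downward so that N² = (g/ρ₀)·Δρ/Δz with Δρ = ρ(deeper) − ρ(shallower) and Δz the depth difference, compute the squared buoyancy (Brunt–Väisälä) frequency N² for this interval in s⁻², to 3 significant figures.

1.99 × 10⁻⁴ s⁻²

Δρ = 1028.07 − 1026.76 = 1.31 kg m⁻³ over Δz = 142 − 79 = 63 m.
N² = (9.8/1025) × (1.31/63) = 1.9881 × 10⁻⁴ s⁻² ≈ 1.99 × 10⁻⁴ s⁻².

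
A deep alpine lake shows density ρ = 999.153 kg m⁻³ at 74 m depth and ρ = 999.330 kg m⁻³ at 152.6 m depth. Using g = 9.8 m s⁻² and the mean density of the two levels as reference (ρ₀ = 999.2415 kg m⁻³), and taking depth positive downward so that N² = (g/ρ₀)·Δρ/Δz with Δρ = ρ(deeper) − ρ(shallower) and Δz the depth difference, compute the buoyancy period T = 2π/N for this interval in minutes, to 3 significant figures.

Δρ = 999.330 − 999.153 = 0.177 kg m⁻³ over Δz = 152.6 − 74 = 78.6 m.
N² = (9.8/999.2415) × (0.177/78.6) = 2.2085 × 10⁻⁵ s⁻².
N = √(2.2085 × 10⁻⁵) = 4.6995 × 10⁻³ rad s⁻¹, so T = 2π/N = 1.3370 × 10³ s = 22.283 min ≈ 22.3 min.

22.3 min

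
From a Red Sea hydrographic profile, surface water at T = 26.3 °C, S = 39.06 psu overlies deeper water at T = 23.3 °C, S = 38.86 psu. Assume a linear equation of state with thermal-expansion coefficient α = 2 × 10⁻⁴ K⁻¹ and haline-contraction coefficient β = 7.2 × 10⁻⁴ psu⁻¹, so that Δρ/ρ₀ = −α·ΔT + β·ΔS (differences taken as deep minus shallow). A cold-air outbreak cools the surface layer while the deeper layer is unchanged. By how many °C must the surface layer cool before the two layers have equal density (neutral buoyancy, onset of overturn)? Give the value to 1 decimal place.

2.3 °C

Neutral buoyancy requires Δρ = 0, i.e. −α(T_deep − T_surf′) + β(S_deep − S_surf) = 0.
T_surf′ = T_deep − (β/α)·ΔS = 23.3 − (7.2 × 10⁻⁴/2 × 10⁻⁴)·(-0.20) = 24.020 °C.
Cooling required: 26.3 − (24.020) = 2.280 °C.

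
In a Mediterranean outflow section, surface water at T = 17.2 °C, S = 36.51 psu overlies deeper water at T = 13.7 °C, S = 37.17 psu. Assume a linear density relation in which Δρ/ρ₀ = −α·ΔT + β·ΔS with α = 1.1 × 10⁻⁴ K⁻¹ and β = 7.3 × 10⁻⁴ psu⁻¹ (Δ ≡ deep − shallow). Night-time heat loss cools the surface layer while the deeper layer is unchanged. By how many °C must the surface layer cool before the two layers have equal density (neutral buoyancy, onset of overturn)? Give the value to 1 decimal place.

7.9 °C

Neutral buoyancy requires Δρ = 0, i.e. −α(T_deep − T_surf′) + β(S_deep − S_surf) = 0.
T_surf′ = T_deep − (β/α)·ΔS = 13.7 − (7.3 × 10⁻⁴/1.1 × 10⁻⁴)·(+0.66) = 9.320 °C.
Cooling required: 17.2 − (9.320) = 7.880 °C.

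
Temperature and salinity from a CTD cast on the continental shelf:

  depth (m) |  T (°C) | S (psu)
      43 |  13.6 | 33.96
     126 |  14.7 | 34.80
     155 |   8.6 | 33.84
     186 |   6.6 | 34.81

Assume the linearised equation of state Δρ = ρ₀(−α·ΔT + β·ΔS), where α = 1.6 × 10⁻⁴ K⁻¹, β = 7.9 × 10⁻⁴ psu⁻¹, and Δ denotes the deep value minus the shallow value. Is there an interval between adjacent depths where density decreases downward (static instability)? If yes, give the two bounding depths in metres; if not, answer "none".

Evaluate Δρ/ρ₀ = −αΔT + βΔS across each adjacent pair:
  43–126 m: −αΔT+βΔS = −(1.6 × 10⁻⁴)(+1.1)+(7.9 × 10⁻⁴)(+0.84) = 4.9 × 10⁻⁴ → stable
  126–155 m: −αΔT+βΔS = −(1.6 × 10⁻⁴)(-6.1)+(7.9 × 10⁻⁴)(-0.96) = 2.2 × 10⁻⁴ → stable
  155–186 m: −αΔT+βΔS = −(1.6 × 10⁻⁴)(-2.0)+(7.9 × 10⁻⁴)(+0.97) = 1.1 × 10⁻³ → stable
Every interval has Δρ > 0: the column is stably stratified throughout.

none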